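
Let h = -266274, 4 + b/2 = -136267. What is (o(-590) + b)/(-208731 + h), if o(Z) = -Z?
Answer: 271952/475005 ≈ 0.57252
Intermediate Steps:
b = -272542 (b = -8 + 2*(-136267) = -8 - 272534 = -272542)
(o(-590) + b)/(-208731 + h) = (-1*(-590) - 272542)/(-208731 - 266274) = (590 - 272542)/(-475005) = -271952*(-1/475005) = 271952/475005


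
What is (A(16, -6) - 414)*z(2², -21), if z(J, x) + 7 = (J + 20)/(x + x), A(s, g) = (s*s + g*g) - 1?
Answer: 6519/7 ≈ 931.29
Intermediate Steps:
A(s, g) = -1 + g² + s² (A(s, g) = (s² + g²) - 1 = (g² + s²) - 1 = -1 + g² + s²)
z(J, x) = -7 + (20 + J)/(2*x) (z(J, x) = -7 + (J + 20)/(x + x) = -7 + (20 + J)/((2*x)) = -7 + (20 + J)*(1/(2*x)) = -7 + (20 + J)/(2*x))
(A(16, -6) - 414)*z(2², -21) = ((-1 + (-6)² + 16²) - 414)*((½)*(20 + 2² - 14*(-21))/(-21)) = ((-1 + 36 + 256) - 414)*((½)*(-1/21)*(20 + 4 + 294)) = (291 - 414)*((½)*(-1/21)*318) = -123*(-53/7) = 6519/7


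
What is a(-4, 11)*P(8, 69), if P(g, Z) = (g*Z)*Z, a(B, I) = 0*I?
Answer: 0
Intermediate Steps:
a(B, I) = 0
P(g, Z) = g*Z**2 (P(g, Z) = (Z*g)*Z = g*Z**2)
a(-4, 11)*P(8, 69) = 0*(8*69**2) = 0*(8*4761) = 0*38088 = 0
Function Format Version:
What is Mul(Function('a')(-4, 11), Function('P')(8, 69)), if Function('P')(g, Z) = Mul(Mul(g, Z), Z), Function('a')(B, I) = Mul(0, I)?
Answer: 0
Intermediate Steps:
Function('a')(B, I) = 0
Function('P')(g, Z) = Mul(g, Pow(Z, 2)) (Function('P')(g, Z) = Mul(Mul(Z, g), Z) = Mul(g, Pow(Z, 2)))
Mul(Function('a')(-4, 11), Function('P')(8, 69)) = Mul(0, Mul(8, Pow(69, 2))) = Mul(0, Mul(8, 4761)) = Mul(0, 38088) = 0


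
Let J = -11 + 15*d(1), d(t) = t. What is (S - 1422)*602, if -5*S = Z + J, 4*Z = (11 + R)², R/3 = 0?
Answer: -8601677/10 ≈ -8.6017e+5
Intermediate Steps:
R = 0 (R = 3*0 = 0)
Z = 121/4 (Z = (11 + 0)²/4 = (¼)*11² = (¼)*121 = 121/4 ≈ 30.250)
J = 4 (J = -11 + 15*1 = -11 + 15 = 4)
S = -137/20 (S = -(121/4 + 4)/5 = -⅕*137/4 = -137/20 ≈ -6.8500)
(S - 1422)*602 = (-137/20 - 1422)*602 = -28577/20*602 = -8601677/10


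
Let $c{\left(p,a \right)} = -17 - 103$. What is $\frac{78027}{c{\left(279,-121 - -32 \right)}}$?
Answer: $- \frac{26009}{40} \approx -650.22$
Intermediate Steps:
$c{\left(p,a \right)} = -120$ ($c{\left(p,a \right)} = -17 - 103 = -120$)
$\frac{78027}{c{\left(279,-121 - -32 \right)}} = \frac{78027}{-120} = 78027 \left(- \frac{1}{120}\right) = - \frac{26009}{40}$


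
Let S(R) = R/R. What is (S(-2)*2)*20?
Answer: 40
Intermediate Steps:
S(R) = 1
(S(-2)*2)*20 = (1*2)*20 = 2*20 = 40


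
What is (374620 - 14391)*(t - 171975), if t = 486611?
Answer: 113341011644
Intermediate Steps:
(374620 - 14391)*(t - 171975) = (374620 - 14391)*(486611 - 171975) = 360229*314636 = 113341011644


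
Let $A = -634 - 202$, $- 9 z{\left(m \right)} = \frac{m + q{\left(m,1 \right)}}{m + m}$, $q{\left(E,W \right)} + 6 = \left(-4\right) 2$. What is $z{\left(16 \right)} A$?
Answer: $\frac{209}{36} \approx 5.8056$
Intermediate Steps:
$q{\left(E,W \right)} = -14$ ($q{\left(E,W \right)} = -6 - 8 = -14$)
$z{\left(m \right)} = - \frac{-14 + m}{18 m}$ ($z{\left(m \right)} = - \frac{\left(m - 14\right) \frac{1}{m + m}}{9} = - \frac{\left(-14 + m\right) \frac{1}{2 m}}{9} = - \frac{\frac{1}{2} \frac{1}{m} \left(-14 + m\right)}{9} = - \frac{-14 + m}{18 m}$)
$A = -836$ ($A = -634 - 202 = -836$)
$z{\left(16 \right)} A = \frac{14 - 16}{18 \cdot 16} \left(-836\right) = \frac{1}{18} \cdot \frac{1}{16} \left(14 - 16\right) \left(-836\right) = \frac{1}{18} \cdot \frac{1}{16} \left(-2\right) \left(-836\right) = \left(- \frac{1}{144}\right) \left(-836\right) = \frac{209}{36}$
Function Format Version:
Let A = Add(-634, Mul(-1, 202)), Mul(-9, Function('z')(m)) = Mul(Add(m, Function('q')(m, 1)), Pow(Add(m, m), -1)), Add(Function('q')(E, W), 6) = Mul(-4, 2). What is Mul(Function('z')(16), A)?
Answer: Rational(209, 36) ≈ 5.8056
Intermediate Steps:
Function('q')(E, W) = -14 (Function('q')(E, W) = Add(-6, Mul(-4, 2)) = Add(-6, -8) = -14)
Function('z')(m) = Mul(Rational(-1, 18), Pow(m, -1), Add(-14, m)) (Function('z')(m) = Mul(Rational(-1, 9), Mul(Add(m, -14), Pow(Add(m, m), -1))) = Mul(Rational(-1, 9), Mul(Add(-14, m), Pow(Mul(2, m), -1))) = Mul(Rational(-1, 9), Mul(Add(-14, m), Mul(Rational(1, 2), Pow(m, -1)))) = Mul(Rational(-1, 9), Mul(Rational(1, 2), Pow(m, -1), Add(-14, m))) = Mul(Rational(-1, 18), Pow(m, -1), Add(-14, m)))
A = -836 (A = Add(-634, -202) = -836)
Mul(Function('z')(16), A) = Mul(Mul(Rational(1, 18), Pow(16, -1), Add(14, Mul(-1, 16))), -836) = Mul(Mul(Rational(1, 18), Rational(1, 16), Add(14, -16)), -836) = Mul(Mul(Rational(1, 18), Rational(1, 16), -2), -836) = Mul(Rational(-1, 144), -836) = Rational(209, 36)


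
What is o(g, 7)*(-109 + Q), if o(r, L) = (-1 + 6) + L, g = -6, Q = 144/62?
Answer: -39684/31 ≈ -1280.1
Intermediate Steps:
Q = 72/31 (Q = 144*(1/62) = 72/31 ≈ 2.3226)
o(r, L) = 5 + L
o(g, 7)*(-109 + Q) = (5 + 7)*(-109 + 72/31) = 12*(-3307/31) = -39684/31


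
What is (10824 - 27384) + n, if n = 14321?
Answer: -2239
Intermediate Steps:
(10824 - 27384) + n = (10824 - 27384) + 14321 = -16560 + 14321 = -2239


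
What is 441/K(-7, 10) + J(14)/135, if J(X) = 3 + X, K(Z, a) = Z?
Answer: -8488/135 ≈ -62.874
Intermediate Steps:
441/K(-7, 10) + J(14)/135 = 441/(-7) + (3 + 14)/135 = 441*(-1/7) + 17*(1/135) = -63 + 17/135 = -8488/135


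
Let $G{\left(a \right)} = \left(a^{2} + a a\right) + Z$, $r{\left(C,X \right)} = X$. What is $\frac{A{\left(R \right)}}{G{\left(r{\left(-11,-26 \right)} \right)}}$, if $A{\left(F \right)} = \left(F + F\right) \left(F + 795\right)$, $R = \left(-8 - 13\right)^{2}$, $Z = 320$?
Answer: $\frac{136269}{209} \approx 652.0$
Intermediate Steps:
$R = 441$ ($R = \left(-21\right)^{2} = 441$)
$G{\left(a \right)} = 320 + 2 a^{2}$ ($G{\left(a \right)} = \left(a^{2} + a a\right) + 320 = \left(a^{2} + a^{2}\right) + 320 = 2 a^{2} + 320 = 320 + 2 a^{2}$)
$A{\left(F \right)} = 2 F \left(795 + F\right)$
$\frac{A{\left(R \right)}}{G{\left(r{\left(-11,-26 \right)} \right)}} = \frac{2 \cdot 441 \left(795 + 441\right)}{320 + 2 \left(-26\right)^{2}} = \frac{2 \cdot 441 \cdot 1236}{320 + 2 \cdot 676} = \frac{1090152}{320 + 1352} = \frac{1090152}{1672} = 1090152 \cdot \frac{1}{1672} = \frac{136269}{209}$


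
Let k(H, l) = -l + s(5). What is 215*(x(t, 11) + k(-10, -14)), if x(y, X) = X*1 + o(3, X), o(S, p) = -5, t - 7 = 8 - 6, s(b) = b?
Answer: 5375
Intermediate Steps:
t = 9 (t = 7 + (8 - 6) = 7 + 2 = 9)
x(y, X) = -5 + X (x(y, X) = X*1 - 5 = X - 5 = -5 + X)
k(H, l) = 5 - l (k(H, l) = -l + 5 = 5 - l)
215*(x(t, 11) + k(-10, -14)) = 215*((-5 + 11) + (5 - 1*(-14))) = 215*(6 + (5 + 14)) = 215*(6 + 19) = 215*25 = 5375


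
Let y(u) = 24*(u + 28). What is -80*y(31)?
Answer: -113280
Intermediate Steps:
y(u) = 672 + 24*u (y(u) = 24*(28 + u) = 672 + 24*u)
-80*y(31) = -80*(672 + 24*31) = -80*(672 + 744) = -80*1416 = -113280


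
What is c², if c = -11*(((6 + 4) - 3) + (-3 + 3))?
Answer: 5929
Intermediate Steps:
c = -77 (c = -11*((10 - 3) + 0) = -11*(7 + 0) = -11*7 = -77)
c² = (-77)² = 5929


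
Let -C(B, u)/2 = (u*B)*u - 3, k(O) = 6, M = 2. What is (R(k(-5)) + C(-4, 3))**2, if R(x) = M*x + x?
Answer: 9216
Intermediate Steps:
R(x) = 3*x (R(x) = 2*x + x = 3*x)
C(B, u) = 6 - 2*B*u**2 (C(B, u) = -2*((u*B)*u - 3) = -2*((B*u)*u - 3) = -2*(B*u**2 - 3) = -2*(-3 + B*u**2) = 6 - 2*B*u**2)
(R(k(-5)) + C(-4, 3))**2 = (3*6 + (6 - 2*(-4)*3**2))**2 = (18 + (6 - 2*(-4)*9))**2 = (18 + (6 + 72))**2 = (18 + 78)**2 = 96**2 = 9216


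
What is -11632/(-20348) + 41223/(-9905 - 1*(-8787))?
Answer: -15880789/437482 ≈ -36.300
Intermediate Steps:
-11632/(-20348) + 41223/(-9905 - 1*(-8787)) = -11632*(-1/20348) + 41223/(-9905 + 8787) = 2908/5087 + 41223/(-1118) = 2908/5087 + 41223*(-1/1118) = 2908/5087 - 3171/86 = -15880789/437482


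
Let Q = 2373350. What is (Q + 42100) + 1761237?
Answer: 4176687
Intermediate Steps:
(Q + 42100) + 1761237 = (2373350 + 42100) + 1761237 = 2415450 + 1761237 = 4176687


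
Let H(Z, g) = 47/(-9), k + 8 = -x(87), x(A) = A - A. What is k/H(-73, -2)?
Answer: 72/47 ≈ 1.5319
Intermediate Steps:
x(A) = 0
k = -8 (k = -8 - 1*0 = -8 + 0 = -8)
H(Z, g) = -47/9 (H(Z, g) = 47*(-⅑) = -47/9)
k/H(-73, -2) = -8/(-47/9) = -8*(-9/47) = 72/47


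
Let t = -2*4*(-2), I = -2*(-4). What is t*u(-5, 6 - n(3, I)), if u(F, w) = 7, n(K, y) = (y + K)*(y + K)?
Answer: 112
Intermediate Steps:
I = 8
n(K, y) = (K + y)² (n(K, y) = (K + y)*(K + y) = (K + y)²)
t = 16 (t = -8*(-2) = 16)
t*u(-5, 6 - n(3, I)) = 16*7 = 112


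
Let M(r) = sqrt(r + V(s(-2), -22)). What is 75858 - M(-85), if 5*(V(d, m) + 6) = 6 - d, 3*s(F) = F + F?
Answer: 75858 - I*sqrt(20145)/15 ≈ 75858.0 - 9.4622*I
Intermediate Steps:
s(F) = 2*F/3 (s(F) = (F + F)/3 = (2*F)/3 = 2*F/3)
V(d, m) = -24/5 - d/5 (V(d, m) = -6 + (6 - d)/5 = -6 + (6/5 - d/5) = -24/5 - d/5)
M(r) = sqrt(-68/15 + r) (M(r) = sqrt(r + (-24/5 - 2*(-2)/15)) = sqrt(r + (-24/5 - 1/5*(-4/3))) = sqrt(r + (-24/5 + 4/15)) = sqrt(r - 68/15) = sqrt(-68/15 + r))
75858 - M(-85) = 75858 - sqrt(-1020 + 225*(-85))/15 = 75858 - sqrt(-1020 - 19125)/15 = 75858 - sqrt(-20145)/15 = 75858 - I*sqrt(20145)/15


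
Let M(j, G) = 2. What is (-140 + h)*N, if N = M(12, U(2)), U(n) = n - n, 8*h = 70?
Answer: -525/2 ≈ -262.50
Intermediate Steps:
h = 35/4 (h = (⅛)*70 = 35/4 ≈ 8.7500)
U(n) = 0
N = 2
(-140 + h)*N = (-140 + 35/4)*2 = -525/4*2 = -525/2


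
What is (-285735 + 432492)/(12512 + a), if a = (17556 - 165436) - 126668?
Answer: -146757/262036 ≈ -0.56006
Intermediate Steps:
a = -274548 (a = -147880 - 126668 = -274548)
(-285735 + 432492)/(12512 + a) = (-285735 + 432492)/(12512 - 274548) = 146757/(-262036) = 146757*(-1/262036) = -146757/262036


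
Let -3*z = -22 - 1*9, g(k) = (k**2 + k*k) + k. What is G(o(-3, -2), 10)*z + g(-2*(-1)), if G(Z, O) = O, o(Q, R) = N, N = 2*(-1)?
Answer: 340/3 ≈ 113.33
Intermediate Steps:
N = -2
o(Q, R) = -2
g(k) = k + 2*k**2 (g(k) = (k**2 + k**2) + k = 2*k**2 + k = k + 2*k**2)
z = 31/3 (z = -(-22 - 1*9)/3 = -(-22 - 9)/3 = -1/3*(-31) = 31/3 ≈ 10.333)
G(o(-3, -2), 10)*z + g(-2*(-1)) = 10*(31/3) + (-2*(-1))*(1 + 2*(-2*(-1))) = 310/3 + 2*(1 + 2*2) = 310/3 + 2*(1 + 4) = 310/3 + 2*5 = 310/3 + 10 = 340/3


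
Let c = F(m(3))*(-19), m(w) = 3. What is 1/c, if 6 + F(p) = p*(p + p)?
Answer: -1/228 ≈ -0.0043860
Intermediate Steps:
F(p) = -6 + 2*p² (F(p) = -6 + p*(p + p) = -6 + p*(2*p) = -6 + 2*p²)
c = -228 (c = (-6 + 2*3²)*(-19) = (-6 + 2*9)*(-19) = (-6 + 18)*(-19) = 12*(-19) = -228)
1/c = 1/(-228) = -1/228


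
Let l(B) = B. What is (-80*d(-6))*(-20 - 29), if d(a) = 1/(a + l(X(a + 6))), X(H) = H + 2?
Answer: -980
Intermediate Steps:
X(H) = 2 + H
d(a) = 1/(8 + 2*a) (d(a) = 1/(a + (2 + (a + 6))) = 1/(a + (2 + (6 + a))) = 1/(a + (8 + a)) = 1/(8 + 2*a))
(-80*d(-6))*(-20 - 29) = (-40/(4 - 6))*(-20 - 29) = -40/(-2)*(-49) = -40*(-1)/2*(-49) = -80*(-¼)*(-49) = 20*(-49) = -980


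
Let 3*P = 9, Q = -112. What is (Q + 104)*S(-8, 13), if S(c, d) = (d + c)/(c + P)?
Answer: 8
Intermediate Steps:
P = 3 (P = (⅓)*9 = 3)
S(c, d) = (c + d)/(3 + c) (S(c, d) = (d + c)/(c + 3) = (c + d)/(3 + c))
(Q + 104)*S(-8, 13) = (-112 + 104)*((-8 + 13)/(3 - 8)) = -8*5/(-5) = -(-8)*5/5 = -8*(-1) = 8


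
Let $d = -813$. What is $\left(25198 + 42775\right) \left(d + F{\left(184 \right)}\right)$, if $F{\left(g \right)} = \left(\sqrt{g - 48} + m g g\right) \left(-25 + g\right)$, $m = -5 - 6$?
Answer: $-4025018272161 + 21615414 \sqrt{34} \approx -4.0249 \cdot 10^{12}$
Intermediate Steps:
$m = -11$ ($m = -5 - 6 = -11$)
$F{\left(g \right)} = \left(-25 + g\right) \left(\sqrt{-48 + g} - 11 g^{2}\right)$ ($F{\left(g \right)} = \left(\sqrt{g - 48} + - 11 g g\right) \left(-25 + g\right) = \left(\sqrt{-48 + g} - 11 g^{2}\right) \left(-25 + g\right) = \left(-25 + g\right) \left(\sqrt{-48 + g} - 11 g^{2}\right)$)
$\left(25198 + 42775\right) \left(d + F{\left(184 \right)}\right) = \left(25198 + 42775\right) \left(-813 + \left(- 25 \sqrt{-48 + 184} - 11 \cdot 184^{3} + 275 \cdot 184^{2} + 184 \sqrt{-48 + 184}\right)\right) = 67973 \left(-813 + \left(- 25 \sqrt{136} - 68524544 + 275 \cdot 33856 + 184 \sqrt{136}\right)\right) = 67973 \left(-813 + \left(- 25 \cdot 2 \sqrt{34} - 68524544 + 9310400 + 184 \cdot 2 \sqrt{34}\right)\right) = 67973 \left(-813 + \left(- 50 \sqrt{34} - 68524544 + 9310400 + 368 \sqrt{34}\right)\right) = 67973 \left(-813 - \left(59214144 - 318 \sqrt{34}\right)\right) = 67973 \left(-59214957 + 318 \sqrt{34}\right) = -4025018272161 + 21615414 \sqrt{34}$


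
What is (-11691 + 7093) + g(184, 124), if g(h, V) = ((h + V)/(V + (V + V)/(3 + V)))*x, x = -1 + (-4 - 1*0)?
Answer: -18436297/3999 ≈ -4610.2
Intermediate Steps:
x = -5 (x = -1 + (-4 + 0) = -1 - 4 = -5)
g(h, V) = -5*(V + h)/(V + 2*V/(3 + V)) (g(h, V) = ((h + V)/(V + (V + V)/(3 + V)))*(-5) = ((V + h)/(V + (2*V)/(3 + V)))*(-5) = ((V + h)/(V + 2*V/(3 + V)))*(-5) = -5*(V + h)/(V + 2*V/(3 + V)))
(-11691 + 7093) + g(184, 124) = (-11691 + 7093) + 5*(-1*124² - 3*124 - 3*184 - 1*124*184)/(124*(5 + 124)) = -4598 + 5*(1/124)*(-1*15376 - 372 - 552 - 22816)/129 = -4598 + 5*(1/124)*(1/129)*(-15376 - 372 - 552 - 22816) = -4598 + 5*(1/124)*(1/129)*(-39116) = -4598 - 48895/3999 = -18436297/3999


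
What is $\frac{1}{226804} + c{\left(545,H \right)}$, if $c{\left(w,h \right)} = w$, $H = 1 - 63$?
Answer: $\frac{123608181}{226804} \approx 545.0$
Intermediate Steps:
$H = -62$ ($H = 1 - 63 = -62$)
$\frac{1}{226804} + c{\left(545,H \right)} = \frac{1}{226804} + 545 = \frac{123608181}{226804}$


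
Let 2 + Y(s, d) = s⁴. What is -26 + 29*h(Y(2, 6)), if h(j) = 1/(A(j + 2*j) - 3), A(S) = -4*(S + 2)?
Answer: -4683/179 ≈ -26.162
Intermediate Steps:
Y(s, d) = -2 + s⁴
A(S) = -8 - 4*S (A(S) = -4*(2 + S) = -8 - 4*S)
h(j) = 1/(-11 - 12*j) (h(j) = 1/((-8 - 4*(j + 2*j)) - 3) = 1/((-8 - 12*j) - 3) = 1/(-11 - 12*j))
-26 + 29*h(Y(2, 6)) = -26 + 29*(-1/(11 + 12*(-2 + 2⁴))) = -26 + 29*(-1/(11 + 12*(-2 + 16))) = -26 + 29*(-1/(11 + 12*14)) = -26 + 29*(-1/(11 + 168)) = -26 + 29*(-1/179) = -26 - 29/179 = -4683/179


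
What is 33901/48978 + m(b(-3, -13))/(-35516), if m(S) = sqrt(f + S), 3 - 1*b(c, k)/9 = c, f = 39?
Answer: 33901/48978 - sqrt(93)/35516 ≈ 0.69190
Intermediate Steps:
b(c, k) = 27 - 9*c
m(S) = sqrt(39 + S)
33901/48978 + m(b(-3, -13))/(-35516) = 33901/48978 + sqrt(39 + (27 - 9*(-3)))/(-35516) = 33901*(1/48978) + sqrt(39 + (27 + 27))*(-1/35516) = 33901/48978 + sqrt(39 + 54)*(-1/35516) = 33901/48978 + sqrt(93)*(-1/35516) = 33901/48978 - sqrt(93)/35516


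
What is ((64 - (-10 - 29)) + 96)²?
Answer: 39601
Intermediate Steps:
((64 - (-10 - 29)) + 96)² = ((64 - 1*(-39)) + 96)² = ((64 + 39) + 96)² = (103 + 96)² = 199² = 39601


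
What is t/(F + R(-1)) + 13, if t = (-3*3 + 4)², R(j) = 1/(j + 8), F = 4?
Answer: 552/29 ≈ 19.034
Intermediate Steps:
R(j) = 1/(8 + j)
t = 25 (t = (-9 + 4)² = (-5)² = 25)
t/(F + R(-1)) + 13 = 25/(4 + 1/(8 - 1)) + 13 = 25/(4 + 1/7) + 13 = 25/(4 + ⅐) + 13 = 25/(29/7) + 13 = 25*(7/29) + 13 = 175/29 + 13 = 552/29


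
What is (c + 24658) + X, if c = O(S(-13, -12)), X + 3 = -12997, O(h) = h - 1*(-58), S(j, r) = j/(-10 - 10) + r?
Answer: 234093/20 ≈ 11705.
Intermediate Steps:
S(j, r) = r - j/20 (S(j, r) = j/(-20) + r = -j/20 + r = r - j/20)
O(h) = 58 + h (O(h) = h + 58 = 58 + h)
X = -13000 (X = -3 - 12997 = -13000)
c = 933/20 (c = 58 + (-12 - 1/20*(-13)) = 58 + (-12 + 13/20) = 58 - 227/20 = 933/20 ≈ 46.650)
(c + 24658) + X = (933/20 + 24658) - 13000 = 494093/20 - 13000 = 234093/20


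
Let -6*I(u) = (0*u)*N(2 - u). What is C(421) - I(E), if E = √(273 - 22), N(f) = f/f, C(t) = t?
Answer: 421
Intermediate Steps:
N(f) = 1
E = √251 ≈ 15.843
I(u) = 0 (I(u) = -0*u/6 = -0 = -⅙*0 = 0)
C(421) - I(E) = 421 - 1*0 = 421 + 0 = 421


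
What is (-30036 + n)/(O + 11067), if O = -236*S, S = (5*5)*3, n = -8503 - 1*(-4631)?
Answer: 33908/6633 ≈ 5.1120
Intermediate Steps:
n = -3872 (n = -8503 + 4631 = -3872)
S = 75 (S = 25*3 = 75)
O = -17700 (O = -236*75 = -17700)
(-30036 + n)/(O + 11067) = (-30036 - 3872)/(-17700 + 11067) = -33908/(-6633) = -33908*(-1/6633) = 33908/6633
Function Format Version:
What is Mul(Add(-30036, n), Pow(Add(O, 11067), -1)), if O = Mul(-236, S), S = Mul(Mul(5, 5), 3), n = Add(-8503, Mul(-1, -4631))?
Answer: Rational(33908, 6633) ≈ 5.1120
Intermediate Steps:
n = -3872 (n = Add(-8503, 4631) = -3872)
S = 75 (S = Mul(25, 3) = 75)
O = -17700 (O = Mul(-236, 75) = -17700)
Mul(Add(-30036, n), Pow(Add(O, 11067), -1)) = Mul(Add(-30036, -3872), Pow(Add(-17700, 11067), -1)) = Mul(-33908, Pow(-6633, -1)) = Mul(-33908, Rational(-1, 6633)) = Rational(33908, 6633)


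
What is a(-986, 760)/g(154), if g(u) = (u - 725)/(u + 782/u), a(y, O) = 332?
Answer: -4066668/43967 ≈ -92.494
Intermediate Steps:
g(u) = (-725 + u)/(u + 782/u)
a(-986, 760)/g(154) = 332/((154*(-725 + 154)/(782 + 154²))) = 332/((154*(-571)/(782 + 23716))) = 332/((154*(-571)/24498)) = 332/((154*(1/24498)*(-571))) = 332/(-43967/12249) = 332*(-12249/43967) = -4066668/43967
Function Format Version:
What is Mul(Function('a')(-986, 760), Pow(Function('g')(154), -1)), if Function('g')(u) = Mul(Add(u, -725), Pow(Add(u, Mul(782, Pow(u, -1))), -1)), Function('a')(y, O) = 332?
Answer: Rational(-4066668, 43967) ≈ -92.494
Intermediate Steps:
Function('g')(u) = Mul(Pow(Add(u, Mul(782, Pow(u, -1))), -1), Add(-725, u)) (Function('g')(u) = Mul(Add(-725, u), Pow(Add(u, Mul(782, Pow(u, -1))), -1)) = Mul(Pow(Add(u, Mul(782, Pow(u, -1))), -1), Add(-725, u)))
Mul(Function('a')(-986, 760), Pow(Function('g')(154), -1)) = Mul(332, Pow(Mul(154, Pow(Add(782, Pow(154, 2)), -1), Add(-725, 154)), -1)) = Mul(332, Pow(Mul(154, Pow(Add(782, 23716), -1), -571), -1)) = Mul(332, Pow(Mul(154, Pow(24498, -1), -571), -1)) = Mul(332, Pow(Mul(154, Rational(1, 24498), -571), -1)) = Mul(332, Pow(Rational(-43967, 12249), -1)) = Mul(332, Rational(-12249, 43967)) = Rational(-4066668, 43967)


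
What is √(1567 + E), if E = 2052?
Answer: √3619 ≈ 60.158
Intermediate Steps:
√(1567 + E) = √(1567 + 2052) = √3619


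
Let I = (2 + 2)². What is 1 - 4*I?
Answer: -63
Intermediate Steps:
I = 16 (I = 4² = 16)
1 - 4*I = 1 - 4*16 = 1 - 64 = -63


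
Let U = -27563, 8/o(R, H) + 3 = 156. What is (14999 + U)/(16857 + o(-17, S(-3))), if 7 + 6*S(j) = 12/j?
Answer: -1922292/2579129 ≈ -0.74533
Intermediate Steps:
S(j) = -7/6 + 2/j (S(j) = -7/6 + (12/j)/6 = -7/6 + 2/j)
o(R, H) = 8/153 (o(R, H) = 8/(-3 + 156) = 8/153)
(14999 + U)/(16857 + o(-17, S(-3))) = (14999 - 27563)/(16857 + 8/153) = -12564/2579129/153 = -12564*153/2579129 = -1922292/2579129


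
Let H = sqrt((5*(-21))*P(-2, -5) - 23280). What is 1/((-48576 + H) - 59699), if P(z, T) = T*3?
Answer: -21655/2344699466 - I*sqrt(21705)/11723497330 ≈ -9.2357e-6 - 1.2567e-8*I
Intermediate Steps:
P(z, T) = 3*T
H = I*sqrt(21705) (H = sqrt((5*(-21))*(3*(-5)) - 23280) = sqrt(-105*(-15) - 23280) = sqrt(1575 - 23280) = sqrt(-21705) = I*sqrt(21705) ≈ 147.33*I)
1/((-48576 + H) - 59699) = 1/((-48576 + I*sqrt(21705)) - 59699) = 1/(-108275 + I*sqrt(21705))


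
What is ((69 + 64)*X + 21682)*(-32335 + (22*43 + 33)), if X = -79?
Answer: -350403300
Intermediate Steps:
((69 + 64)*X + 21682)*(-32335 + (22*43 + 33)) = ((69 + 64)*(-79) + 21682)*(-32335 + (22*43 + 33)) = (133*(-79) + 21682)*(-32335 + (946 + 33)) = (-10507 + 21682)*(-32335 + 979) = 11175*(-31356) = -350403300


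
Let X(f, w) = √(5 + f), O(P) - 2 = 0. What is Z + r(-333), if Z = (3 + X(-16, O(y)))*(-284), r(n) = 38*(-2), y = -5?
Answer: -928 - 284*I*√11 ≈ -928.0 - 941.92*I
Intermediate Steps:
O(P) = 2 (O(P) = 2 + 0 = 2)
r(n) = -76
Z = -852 - 284*I*√11 (Z = (3 + √(5 - 16))*(-284) = (3 + √(-11))*(-284) = (3 + I*√11)*(-284) = -852 - 284*I*√11 ≈ -852.0 - 941.92*I)
Z + r(-333) = (-852 - 284*I*√11) - 76 = -928 - 284*I*√11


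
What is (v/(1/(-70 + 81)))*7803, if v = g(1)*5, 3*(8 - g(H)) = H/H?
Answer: 3290265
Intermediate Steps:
g(H) = 23/3 (g(H) = 8 - H/(3*H) = 8 - ⅓*1 = 8 - ⅓ = 23/3)
v = 115/3 (v = (23/3)*5 = 115/3 ≈ 38.333)
(v/(1/(-70 + 81)))*7803 = (115/(3*(1/(-70 + 81))))*7803 = (115/(3*(1/11)))*7803 = ((115/3)*11)*7803 = (1265/3)*7803 = 3290265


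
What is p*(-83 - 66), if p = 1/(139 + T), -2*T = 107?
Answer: -298/171 ≈ -1.7427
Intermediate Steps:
T = -107/2 (T = -½*107 = -107/2 ≈ -53.500)
p = 2/171 (p = 1/(139 - 107/2) = 1/(171/2) = 2/171 ≈ 0.011696)
p*(-83 - 66) = 2*(-83 - 66)/171 = (2/171)*(-149) = -298/171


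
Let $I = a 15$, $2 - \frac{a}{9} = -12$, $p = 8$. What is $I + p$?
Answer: $1898$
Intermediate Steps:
$a = 126$ ($a = 18 - -108 = 18 + 108 = 126$)
$I = 1890$ ($I = 126 \cdot 15 = 1890$)
$I + p = 1890 + 8 = 1898$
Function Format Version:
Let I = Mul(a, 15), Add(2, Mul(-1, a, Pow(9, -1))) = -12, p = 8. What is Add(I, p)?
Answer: 1898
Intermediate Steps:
a = 126 (a = Add(18, Mul(-9, -12)) = Add(18, 108) = 126)
I = 1890 (I = Mul(126, 15) = 1890)
Add(I, p) = Add(1890, 8) = 1898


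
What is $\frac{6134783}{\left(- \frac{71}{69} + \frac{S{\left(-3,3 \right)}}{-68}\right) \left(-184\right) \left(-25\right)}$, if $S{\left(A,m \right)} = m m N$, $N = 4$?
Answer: $- \frac{312873933}{365600} \approx -855.78$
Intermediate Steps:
$S{\left(A,m \right)} = 4 m^{2}$ ($S{\left(A,m \right)} = m m 4 = m^{2} \cdot 4 = 4 m^{2}$)
$\frac{6134783}{\left(- \frac{71}{69} + \frac{S{\left(-3,3 \right)}}{-68}\right) \left(-184\right) \left(-25\right)} = \frac{6134783}{\left(- \frac{71}{69} + \frac{4 \cdot 3^{2}}{-68}\right) \left(-184\right) \left(-25\right)} = \frac{6134783}{\left(\left(-71\right) \frac{1}{69} + 4 \cdot 9 \left(- \frac{1}{68}\right)\right) \left(-184\right) \left(-25\right)} = \frac{6134783}{\left(- \frac{71}{69} + 36 \left(- \frac{1}{68}\right)\right) \left(-184\right) \left(-25\right)} = \frac{6134783}{\left(- \frac{71}{69} - \frac{9}{17}\right) \left(-184\right) \left(-25\right)} = \frac{6134783}{\left(- \frac{1828}{1173}\right) \left(-184\right) \left(-25\right)} = \frac{6134783}{\frac{14624}{51} \left(-25\right)} = \frac{6134783}{- \frac{365600}{51}} = 6134783 \left(- \frac{51}{365600}\right) = - \frac{312873933}{365600}$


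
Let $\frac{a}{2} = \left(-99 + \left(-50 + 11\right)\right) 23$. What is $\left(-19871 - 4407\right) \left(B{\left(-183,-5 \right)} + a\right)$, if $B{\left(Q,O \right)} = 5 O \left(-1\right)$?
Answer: $153509794$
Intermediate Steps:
$B{\left(Q,O \right)} = - 5 O$
$a = -6348$ ($a = 2 \left(-99 + \left(-50 + 11\right)\right) 23 = 2 \left(-99 - 39\right) 23 = 2 \left(\left(-138\right) 23\right) = 2 \left(-3174\right) = -6348$)
$\left(-19871 - 4407\right) \left(B{\left(-183,-5 \right)} + a\right) = \left(-19871 - 4407\right) \left(\left(-5\right) \left(-5\right) - 6348\right) = - 24278 \left(25 - 6348\right) = \left(-24278\right) \left(-6323\right) = 153509794$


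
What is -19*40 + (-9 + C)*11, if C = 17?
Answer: -672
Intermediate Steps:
-19*40 + (-9 + C)*11 = -19*40 + (-9 + 17)*11 = -760 + 8*11 = -760 + 88 = -672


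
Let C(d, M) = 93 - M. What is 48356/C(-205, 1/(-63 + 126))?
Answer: 1523214/2929 ≈ 520.05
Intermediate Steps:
48356/C(-205, 1/(-63 + 126)) = 48356/(93 - 1/(-63 + 126)) = 48356/(93 - 1/63) = 48356/(5858/63) = 48356*(63/5858) = 1523214/2929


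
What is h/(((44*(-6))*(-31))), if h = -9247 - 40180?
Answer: -49427/8184 ≈ -6.0395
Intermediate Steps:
h = -49427
h/(((44*(-6))*(-31))) = -49427/((44*(-6))*(-31)) = -49427/((-264*(-31))) = -49427/8184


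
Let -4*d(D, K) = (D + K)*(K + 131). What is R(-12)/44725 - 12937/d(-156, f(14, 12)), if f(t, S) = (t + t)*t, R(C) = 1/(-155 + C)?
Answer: 96627392418/230473247275 ≈ 0.41926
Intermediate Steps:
f(t, S) = 2*t² (f(t, S) = (2*t)*t = 2*t²)
d(D, K) = -(131 + K)*(D + K)/4 (d(D, K) = -(D + K)*(K + 131)/4 = -(D + K)*(131 + K)/4 = -(131 + K)*(D + K)/4)
R(-12)/44725 - 12937/d(-156, f(14, 12)) = 1/(-155 - 12*44725) - 12937/(-131/4*(-156) - 131*14²/2 - (2*14²)²/4 - ¼*(-156)*2*14²) = (1/44725)/(-167) - 12937/(5109 - 131*196/2 - (2*196)²/4 - ¼*(-156)*2*196) = -1/167*1/44725 - 12937/(5109 - 131/4*392 - ¼*392² - ¼*(-156)*392) = -1/7469075 - 12937/(5109 - 12838 - ¼*153664 + 15288) = -1/7469075 - 12937/(5109 - 12838 - 38416 + 15288) = -1/7469075 - 12937/(-30857) = -1/7469075 - 12937*(-1/30857) = -1/7469075 + 12937/30857 = 96627392418/230473247275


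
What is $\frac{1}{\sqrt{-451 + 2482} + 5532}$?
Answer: $\frac{1844}{10200331} - \frac{\sqrt{2031}}{30600993} \approx 0.00017931$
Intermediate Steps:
$\frac{1}{\sqrt{-451 + 2482} + 5532} = \frac{1}{\sqrt{2031} + 5532} = \frac{1}{5532 + \sqrt{2031}}$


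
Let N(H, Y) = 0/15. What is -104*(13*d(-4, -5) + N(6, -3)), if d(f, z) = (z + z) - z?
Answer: 6760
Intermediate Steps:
d(f, z) = z (d(f, z) = 2*z - z = z)
N(H, Y) = 0 (N(H, Y) = 0*(1/15) = 0)
-104*(13*d(-4, -5) + N(6, -3)) = -104*(13*(-5) + 0) = -104*(-65 + 0) = -104*(-65) = 6760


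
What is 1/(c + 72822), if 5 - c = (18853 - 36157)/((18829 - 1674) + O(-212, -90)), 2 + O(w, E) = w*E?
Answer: 36233/2638757995 ≈ 1.3731e-5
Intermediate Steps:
O(w, E) = -2 + E*w (O(w, E) = -2 + w*E = -2 + E*w)
c = 198469/36233 (c = 5 - (18853 - 36157)/((18829 - 1674) + (-2 - 90*(-212))) = 5 - (-17304)/(17155 + (-2 + 19080)) = 5 - (-17304)/(17155 + 19078) = 5 - (-17304)/36233 = 5 - 1*(-17304/36233) = 5 + 17304/36233 = 198469/36233 ≈ 5.4776)
1/(c + 72822) = 1/(198469/36233 + 72822) = 1/(2638757995/36233) = 36233/2638757995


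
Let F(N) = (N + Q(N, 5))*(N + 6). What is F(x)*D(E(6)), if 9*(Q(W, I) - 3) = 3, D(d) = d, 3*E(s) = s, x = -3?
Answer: 2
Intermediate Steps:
E(s) = s/3
Q(W, I) = 10/3 (Q(W, I) = 3 + (⅑)*3 = 3 + ⅓ = 10/3)
F(N) = (6 + N)*(10/3 + N) (F(N) = (N + 10/3)*(N + 6) = (10/3 + N)*(6 + N) = (6 + N)*(10/3 + N))
F(x)*D(E(6)) = (20 + (-3)² + (28/3)*(-3))*((⅓)*6) = (20 + 9 - 28)*2 = 1*2 = 2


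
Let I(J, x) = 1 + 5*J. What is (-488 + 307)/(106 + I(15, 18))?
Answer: -181/182 ≈ -0.99451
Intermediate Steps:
(-488 + 307)/(106 + I(15, 18)) = (-488 + 307)/(106 + (1 + 5*15)) = -181/(106 + (1 + 75)) = -181/(106 + 76) = -181/182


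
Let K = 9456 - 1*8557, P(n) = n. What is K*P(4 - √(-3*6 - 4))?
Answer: 3596 - 899*I*√22 ≈ 3596.0 - 4216.7*I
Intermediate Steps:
K = 899 (K = 9456 - 8557 = 899)
K*P(4 - √(-3*6 - 4)) = 899*(4 - √(-3*6 - 4)) = 899*(4 - √(-18 - 4)) = 899*(4 - √(-22)) = 899*(4 - I*√22) = 3596 - 899*I*√22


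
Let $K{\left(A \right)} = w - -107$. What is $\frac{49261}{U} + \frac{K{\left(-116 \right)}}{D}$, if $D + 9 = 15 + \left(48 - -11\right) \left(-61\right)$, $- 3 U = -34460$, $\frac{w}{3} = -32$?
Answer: $\frac{530605259}{123814780} \approx 4.2855$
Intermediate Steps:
$w = -96$ ($w = 3 \left(-32\right) = -96$)
$U = \frac{34460}{3}$ ($U = \left(- \frac{1}{3}\right) \left(-34460\right) = \frac{34460}{3} \approx 11487.0$)
$K{\left(A \right)} = 11$ ($K{\left(A \right)} = -96 - -107 = -96 + 107 = 11$)
$D = -3593$ ($D = -9 + \left(15 + \left(48 - -11\right) \left(-61\right)\right) = -9 + \left(15 + \left(48 + 11\right) \left(-61\right)\right) = -9 + \left(15 + 59 \left(-61\right)\right) = -9 + \left(15 - 3599\right) = -9 - 3584 = -3593$)
$\frac{49261}{U} + \frac{K{\left(-116 \right)}}{D} = \frac{49261}{\frac{34460}{3}} + \frac{11}{-3593} = 49261 \cdot \frac{3}{34460} + 11 \left(- \frac{1}{3593}\right) = \frac{147783}{34460} - \frac{11}{3593} = \frac{530605259}{123814780}$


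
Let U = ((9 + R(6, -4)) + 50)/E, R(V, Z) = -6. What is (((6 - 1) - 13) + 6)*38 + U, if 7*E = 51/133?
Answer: 45467/51 ≈ 891.51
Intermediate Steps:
E = 51/931 (E = (51/133)/7 = (51*(1/133))/7 = (⅐)*(51/133) = 51/931 ≈ 0.054780)
U = 49343/51 (U = ((9 - 6) + 50)/(51/931) = (3 + 50)*(931/51) = 53*(931/51) = 49343/51 ≈ 967.51)
(((6 - 1) - 13) + 6)*38 + U = (((6 - 1) - 13) + 6)*38 + 49343/51 = ((5 - 13) + 6)*38 + 49343/51 = (-8 + 6)*38 + 49343/51 = -2*38 + 49343/51 = -76 + 49343/51 = 45467/51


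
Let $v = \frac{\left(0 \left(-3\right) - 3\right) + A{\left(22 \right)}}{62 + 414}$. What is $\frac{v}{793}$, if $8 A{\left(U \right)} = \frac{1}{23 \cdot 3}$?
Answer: $- \frac{1655}{208362336} \approx -7.9429 \cdot 10^{-6}$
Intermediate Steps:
$A{\left(U \right)} = \frac{1}{552}$ ($A{\left(U \right)} = \frac{\frac{1}{23} \cdot \frac{1}{3}}{8} = \frac{1}{8} \cdot \frac{1}{69} = \frac{1}{552}$)
$v = - \frac{1655}{262752}$ ($v = \frac{\left(0 \left(-3\right) - 3\right) + \frac{1}{552}}{62 + 414} = \frac{\left(0 - 3\right) + \frac{1}{552}}{476} = \left(-3 + \frac{1}{552}\right) \frac{1}{476} = \left(- \frac{1655}{552}\right) \frac{1}{476} = - \frac{1655}{262752} \approx -0.0062987$)
$\frac{v}{793} = - \frac{1655}{262752 \cdot 793} = \left(- \frac{1655}{262752}\right) \frac{1}{793} = - \frac{1655}{208362336}$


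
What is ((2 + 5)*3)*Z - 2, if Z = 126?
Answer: 2644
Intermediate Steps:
((2 + 5)*3)*Z - 2 = ((2 + 5)*3)*126 - 2 = (7*3)*126 - 2 = 21*126 - 2 = 2646 - 2 = 2644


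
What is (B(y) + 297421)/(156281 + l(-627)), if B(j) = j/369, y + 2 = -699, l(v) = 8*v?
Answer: 109747648/55816785 ≈ 1.9662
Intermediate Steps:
y = -701 (y = -2 - 699 = -701)
B(j) = j/369 (B(j) = j*(1/369) = j/369)
(B(y) + 297421)/(156281 + l(-627)) = ((1/369)*(-701) + 297421)/(156281 + 8*(-627)) = (-701/369 + 297421)/(156281 - 5016) = (109747648/369)/151265 = (109747648/369)*(1/151265) = 109747648/55816785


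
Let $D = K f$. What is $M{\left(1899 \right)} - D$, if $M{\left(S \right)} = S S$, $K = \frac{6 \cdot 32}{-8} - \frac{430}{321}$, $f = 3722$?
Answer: $\frac{1187865269}{321} \approx 3.7005 \cdot 10^{6}$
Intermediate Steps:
$K = - \frac{8134}{321}$ ($K = 192 \left(- \frac{1}{8}\right) - \frac{430}{321} = -24 - \frac{430}{321} = - \frac{8134}{321} \approx -25.34$)
$D = - \frac{30274748}{321}$ ($D = \left(- \frac{8134}{321}\right) 3722 = - \frac{30274748}{321} \approx -94314.0$)
$M{\left(S \right)} = S^{2}$
$M{\left(1899 \right)} - D = 1899^{2} - - \frac{30274748}{321} = 3606201 + \frac{30274748}{321} = \frac{1187865269}{321}$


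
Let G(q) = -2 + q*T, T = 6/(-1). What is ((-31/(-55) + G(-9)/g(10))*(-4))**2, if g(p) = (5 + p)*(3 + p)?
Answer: 300304/27225 ≈ 11.030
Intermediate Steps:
g(p) = (3 + p)*(5 + p)
T = -6 (T = 6*(-1) = -6)
G(q) = -2 - 6*q (G(q) = -2 + q*(-6) = -2 - 6*q)
((-31/(-55) + G(-9)/g(10))*(-4))**2 = ((-31/(-55) + (-2 - 6*(-9))/(15 + 10**2 + 8*10))*(-4))**2 = ((-31*(-1/55) + (-2 + 54)/(15 + 100 + 80))*(-4))**2 = ((31/55 + 52/195)*(-4))**2 = ((31/55 + 52*(1/195))*(-4))**2 = ((31/55 + 4/15)*(-4))**2 = ((137/165)*(-4))**2 = (-548/165)**2 = 300304/27225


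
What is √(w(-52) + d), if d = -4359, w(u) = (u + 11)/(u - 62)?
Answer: I*√56644890/114 ≈ 66.02*I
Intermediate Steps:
w(u) = (11 + u)/(-62 + u)
√(w(-52) + d) = √((11 - 52)/(-62 - 52) - 4359) = √(-41/(-114) - 4359) = √(-1/114*(-41) - 4359) = √(41/114 - 4359) = √(-496885/114) = I*√56644890/114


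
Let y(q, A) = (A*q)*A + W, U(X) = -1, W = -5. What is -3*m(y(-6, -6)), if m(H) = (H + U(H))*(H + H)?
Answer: -294372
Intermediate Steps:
y(q, A) = -5 + q*A² (y(q, A) = (A*q)*A - 5 = q*A² - 5 = -5 + q*A²)
m(H) = 2*H*(-1 + H) (m(H) = (H - 1)*(H + H) = (-1 + H)*(2*H) = 2*H*(-1 + H))
-3*m(y(-6, -6)) = -6*(-5 - 6*(-6)²)*(-1 + (-5 - 6*(-6)²)) = -6*(-5 - 6*36)*(-1 + (-5 - 6*36)) = -6*(-5 - 216)*(-1 + (-5 - 216)) = -6*(-221)*(-1 - 221) = -6*(-221)*(-222) = -3*98124 = -294372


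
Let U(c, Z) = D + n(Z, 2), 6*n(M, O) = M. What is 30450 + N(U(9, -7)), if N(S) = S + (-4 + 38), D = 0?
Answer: 182897/6 ≈ 30483.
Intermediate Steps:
n(M, O) = M/6
U(c, Z) = Z/6 (U(c, Z) = 0 + Z/6 = Z/6)
N(S) = 34 + S (N(S) = S + 34 = 34 + S)
30450 + N(U(9, -7)) = 30450 + (34 + (⅙)*(-7)) = 30450 + (34 - 7/6) = 30450 + 197/6 = 182897/6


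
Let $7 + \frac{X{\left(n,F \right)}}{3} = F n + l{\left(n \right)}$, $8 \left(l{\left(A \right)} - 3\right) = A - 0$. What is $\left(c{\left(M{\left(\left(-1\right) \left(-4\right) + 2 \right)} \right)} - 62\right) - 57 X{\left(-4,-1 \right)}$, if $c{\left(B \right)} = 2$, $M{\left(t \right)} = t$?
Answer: $\frac{51}{2} \approx 25.5$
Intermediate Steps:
$l{\left(A \right)} = 3 + \frac{A}{8}$ ($l{\left(A \right)} = 3 + \frac{A - 0}{8} = 3 + \frac{A + 0}{8} = 3 + \frac{A}{8}$)
$X{\left(n,F \right)} = -12 + \frac{3 n}{8} + 3 F n$ ($X{\left(n,F \right)} = -21 + 3 \left(F n + \left(3 + \frac{n}{8}\right)\right) = -21 + 3 \left(3 + \frac{n}{8} + F n\right) = -21 + \left(9 + \frac{3 n}{8} + 3 F n\right) = -12 + \frac{3 n}{8} + 3 F n$)
$\left(c{\left(M{\left(\left(-1\right) \left(-4\right) + 2 \right)} \right)} - 62\right) - 57 X{\left(-4,-1 \right)} = \left(2 - 62\right) - 57 \left(-12 + \frac{3}{8} \left(-4\right) + 3 \left(-1\right) \left(-4\right)\right) = \left(2 - 62\right) - 57 \left(-12 - \frac{3}{2} + 12\right) = -60 - - \frac{171}{2} = -60 + \frac{171}{2} = \frac{51}{2}$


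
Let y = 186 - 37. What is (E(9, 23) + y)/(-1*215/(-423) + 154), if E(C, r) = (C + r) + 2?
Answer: 77409/65357 ≈ 1.1844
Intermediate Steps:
E(C, r) = 2 + C + r
y = 149
(E(9, 23) + y)/(-1*215/(-423) + 154) = ((2 + 9 + 23) + 149)/(-1*215/(-423) + 154) = (34 + 149)/(-215*(-1/423) + 154) = 183/(215/423 + 154) = 183/(65357/423) = 183*(423/65357) = 77409/65357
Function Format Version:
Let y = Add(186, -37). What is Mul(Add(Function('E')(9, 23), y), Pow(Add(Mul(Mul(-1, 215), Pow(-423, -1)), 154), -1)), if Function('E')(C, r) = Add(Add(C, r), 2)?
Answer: Rational(77409, 65357) ≈ 1.1844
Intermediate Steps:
Function('E')(C, r) = Add(2, C, r)
y = 149
Mul(Add(Function('E')(9, 23), y), Pow(Add(Mul(Mul(-1, 215), Pow(-423, -1)), 154), -1)) = Mul(Add(Add(2, 9, 23), 149), Pow(Add(Mul(Mul(-1, 215), Pow(-423, -1)), 154), -1)) = Mul(Add(34, 149), Pow(Add(Mul(-215, Rational(-1, 423)), 154), -1)) = Mul(183, Pow(Add(Rational(215, 423), 154), -1)) = Mul(183, Pow(Rational(65357, 423), -1)) = Mul(183, Rational(423, 65357)) = Rational(77409, 65357)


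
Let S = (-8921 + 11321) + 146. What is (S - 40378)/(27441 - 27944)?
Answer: 37832/503 ≈ 75.213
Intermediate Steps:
S = 2546 (S = 2400 + 146 = 2546)
(S - 40378)/(27441 - 27944) = (2546 - 40378)/(27441 - 27944) = -37832/(-503) = -37832*(-1/503) = 37832/503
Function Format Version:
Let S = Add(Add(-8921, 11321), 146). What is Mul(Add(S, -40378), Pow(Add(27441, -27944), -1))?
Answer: Rational(37832, 503) ≈ 75.213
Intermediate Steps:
S = 2546 (S = Add(2400, 146) = 2546)
Mul(Add(S, -40378), Pow(Add(27441, -27944), -1)) = Mul(Add(2546, -40378), Pow(Add(27441, -27944), -1)) = Mul(-37832, Pow(-503, -1)) = Mul(-37832, Rational(-1, 503)) = Rational(37832, 503)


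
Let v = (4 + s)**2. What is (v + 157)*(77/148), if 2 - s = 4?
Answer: 12397/148 ≈ 83.764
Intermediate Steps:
s = -2 (s = 2 - 1*4 = 2 - 4 = -2)
v = 4 (v = (4 - 2)**2 = 2**2 = 4)
(v + 157)*(77/148) = (4 + 157)*(77/148) = 161*(77*(1/148)) = 161*(77/148) = 12397/148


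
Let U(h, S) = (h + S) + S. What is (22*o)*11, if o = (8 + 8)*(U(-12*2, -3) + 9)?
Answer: -81312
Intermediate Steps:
U(h, S) = h + 2*S (U(h, S) = (S + h) + S = h + 2*S)
o = -336 (o = (8 + 8)*((-12*2 + 2*(-3)) + 9) = 16*((-3*8 - 6) + 9) = 16*((-24 - 6) + 9) = 16*(-30 + 9) = 16*(-21) = -336)
(22*o)*11 = (22*(-336))*11 = -7392*11 = -81312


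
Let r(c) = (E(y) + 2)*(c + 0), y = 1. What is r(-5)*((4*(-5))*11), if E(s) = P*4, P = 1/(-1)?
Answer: -2200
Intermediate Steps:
P = -1 (P = 1*(-1) = -1)
E(s) = -4 (E(s) = -1*4 = -4)
r(c) = -2*c (r(c) = (-4 + 2)*(c + 0) = -2*c)
r(-5)*((4*(-5))*11) = (-2*(-5))*((4*(-5))*11) = 10*(-20*11) = 10*(-220) = -2200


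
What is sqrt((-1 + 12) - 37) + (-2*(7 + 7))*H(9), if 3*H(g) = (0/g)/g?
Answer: I*sqrt(26) ≈ 5.099*I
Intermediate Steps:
H(g) = 0 (H(g) = ((0/g)/g)/3 = (0/g)/3 = (1/3)*0 = 0)
sqrt((-1 + 12) - 37) + (-2*(7 + 7))*H(9) = sqrt((-1 + 12) - 37) - 2*(7 + 7)*0 = sqrt(11 - 37) - 2*14*0 = sqrt(-26) - 28*0 = I*sqrt(26) + 0 = I*sqrt(26)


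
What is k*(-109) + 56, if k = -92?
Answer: 10084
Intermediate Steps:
k*(-109) + 56 = -92*(-109) + 56 = 10028 + 56 = 10084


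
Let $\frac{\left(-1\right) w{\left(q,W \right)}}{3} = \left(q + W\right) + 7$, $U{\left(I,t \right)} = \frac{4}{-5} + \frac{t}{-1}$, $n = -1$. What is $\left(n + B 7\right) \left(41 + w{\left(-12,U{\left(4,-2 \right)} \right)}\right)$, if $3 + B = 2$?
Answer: $- \frac{2096}{5} \approx -419.2$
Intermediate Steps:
$B = -1$ ($B = -3 + 2 = -1$)
$U{\left(I,t \right)} = - \frac{4}{5} - t$ ($U{\left(I,t \right)} = 4 \left(- \frac{1}{5}\right) + t \left(-1\right) = - \frac{4}{5} - t$)
$w{\left(q,W \right)} = -21 - 3 W - 3 q$ ($w{\left(q,W \right)} = - 3 \left(\left(q + W\right) + 7\right) = - 3 \left(\left(W + q\right) + 7\right) = - 3 \left(7 + W + q\right) = -21 - 3 W - 3 q$)
$\left(n + B 7\right) \left(41 + w{\left(-12,U{\left(4,-2 \right)} \right)}\right) = \left(-1 - 7\right) \left(41 - \left(-15 + 3 \left(- \frac{4}{5} - -2\right)\right)\right) = \left(-1 - 7\right) \left(41 - \left(-15 + 3 \left(- \frac{4}{5} + 2\right)\right)\right) = - 8 \left(41 - - \frac{57}{5}\right) = - 8 \left(41 + \frac{57}{5}\right) = \left(-8\right) \frac{262}{5} = - \frac{2096}{5}$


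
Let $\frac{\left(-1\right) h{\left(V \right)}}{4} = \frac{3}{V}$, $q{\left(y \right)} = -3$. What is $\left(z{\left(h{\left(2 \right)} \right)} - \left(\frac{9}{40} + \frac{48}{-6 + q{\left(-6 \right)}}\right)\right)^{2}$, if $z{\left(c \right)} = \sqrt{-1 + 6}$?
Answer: $\frac{447769}{14400} + \frac{613 \sqrt{5}}{60} \approx 53.94$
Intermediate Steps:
$h{\left(V \right)} = - \frac{12}{V}$ ($h{\left(V \right)} = - 4 \frac{3}{V} = - \frac{12}{V}$)
$z{\left(c \right)} = \sqrt{5}$
$\left(z{\left(h{\left(2 \right)} \right)} - \left(\frac{9}{40} + \frac{48}{-6 + q{\left(-6 \right)}}\right)\right)^{2} = \left(\sqrt{5} - \left(\frac{9}{40} + \frac{48}{-6 - 3}\right)\right)^{2} = \left(\sqrt{5} - \left(\frac{9}{40} + \frac{48}{-9}\right)\right)^{2} = \left(\sqrt{5} - - \frac{613}{120}\right)^{2} = \left(\sqrt{5} + \left(- \frac{9}{40} + \frac{16}{3}\right)\right)^{2} = \left(\sqrt{5} + \frac{613}{120}\right)^{2} = \left(\frac{613}{120} + \sqrt{5}\right)^{2}$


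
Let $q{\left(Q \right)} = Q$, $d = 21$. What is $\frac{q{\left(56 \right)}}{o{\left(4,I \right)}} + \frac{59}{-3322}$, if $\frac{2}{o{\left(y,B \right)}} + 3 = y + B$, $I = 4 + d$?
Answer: $\frac{2418357}{3322} \approx 727.98$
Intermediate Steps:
$I = 25$ ($I = 4 + 21 = 25$)
$o{\left(y,B \right)} = \frac{2}{-3 + B + y}$ ($o{\left(y,B \right)} = \frac{2}{-3 + \left(y + B\right)} = \frac{2}{-3 + \left(B + y\right)} = \frac{2}{-3 + B + y}$)
$\frac{q{\left(56 \right)}}{o{\left(4,I \right)}} + \frac{59}{-3322} = \frac{56}{2 \frac{1}{-3 + 25 + 4}} + \frac{59}{-3322} = \frac{56}{2 \cdot \frac{1}{26}} + 59 \left(- \frac{1}{3322}\right) = \frac{56}{2 \cdot \frac{1}{26}} - \frac{59}{3322} = 56 \frac{1}{\frac{1}{13}} - \frac{59}{3322} = 56 \cdot 13 - \frac{59}{3322} = 728 - \frac{59}{3322} = \frac{2418357}{3322}$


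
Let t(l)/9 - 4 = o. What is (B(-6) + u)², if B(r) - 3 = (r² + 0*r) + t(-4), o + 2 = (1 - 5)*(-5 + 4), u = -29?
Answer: 4096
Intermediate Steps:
o = 2 (o = -2 + (1 - 5)*(-5 + 4) = -2 - 4*(-1) = -2 + 4 = 2)
t(l) = 54 (t(l) = 36 + 9*2 = 36 + 18 = 54)
B(r) = 57 + r² (B(r) = 3 + ((r² + 0*r) + 54) = 3 + ((r² + 0) + 54) = 3 + (r² + 54) = 3 + (54 + r²) = 57 + r²)
(B(-6) + u)² = ((57 + (-6)²) - 29)² = ((57 + 36) - 29)² = (93 - 29)² = 64² = 4096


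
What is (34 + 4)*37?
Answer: 1406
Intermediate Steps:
(34 + 4)*37 = 38*37 = 1406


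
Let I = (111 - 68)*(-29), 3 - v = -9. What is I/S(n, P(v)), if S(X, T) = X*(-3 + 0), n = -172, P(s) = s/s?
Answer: -29/12 ≈ -2.4167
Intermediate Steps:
v = 12 (v = 3 - 1*(-9) = 3 + 9 = 12)
P(s) = 1
S(X, T) = -3*X (S(X, T) = X*(-3) = -3*X)
I = -1247 (I = 43*(-29) = -1247)
I/S(n, P(v)) = -1247/((-3*(-172))) = -1247/516 = -1247*1/516 = -29/12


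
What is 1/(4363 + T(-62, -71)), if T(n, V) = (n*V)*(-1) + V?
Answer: -1/110 ≈ -0.0090909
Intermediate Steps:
T(n, V) = V - V*n (T(n, V) = (V*n)*(-1) + V = -V*n + V = V - V*n)
1/(4363 + T(-62, -71)) = 1/(4363 - 71*(1 - 1*(-62))) = 1/(4363 - 71*(1 + 62)) = 1/(4363 - 71*63) = 1/(4363 - 4473) = 1/(-110) = -1/110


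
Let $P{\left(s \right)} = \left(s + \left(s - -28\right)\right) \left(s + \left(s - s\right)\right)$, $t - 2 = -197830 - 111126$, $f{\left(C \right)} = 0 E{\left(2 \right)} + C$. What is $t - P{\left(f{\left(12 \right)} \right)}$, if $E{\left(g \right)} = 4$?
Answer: $-309578$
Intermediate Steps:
$f{\left(C \right)} = C$ ($f{\left(C \right)} = 0 \cdot 4 + C = 0 + C = C$)
$t = -308954$ ($t = 2 - 308956 = -308954$)
$P{\left(s \right)} = s \left(28 + 2 s\right)$ ($P{\left(s \right)} = \left(s + \left(s + 28\right)\right) \left(s + 0\right) = \left(s + \left(28 + s\right)\right) s = \left(28 + 2 s\right) s = s \left(28 + 2 s\right)$)
$t - P{\left(f{\left(12 \right)} \right)} = -308954 - 2 \cdot 12 \left(14 + 12\right) = -308954 - 2 \cdot 12 \cdot 26 = -308954 - 624 = -309578$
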